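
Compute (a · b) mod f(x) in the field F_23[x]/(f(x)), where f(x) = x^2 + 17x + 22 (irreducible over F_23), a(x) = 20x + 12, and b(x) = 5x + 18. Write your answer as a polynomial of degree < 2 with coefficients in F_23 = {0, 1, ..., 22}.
a · b ≡ 8x + 17 (mod f(x))

Multiply in F_23[x]: a(x)·b(x) = (20x + 12)·(5x + 18) = 8x^2 + 6x + 9. This has degree ≥ 2, so divide by f(x) over F_23: 8x^2 + 6x + 9 = (8)·(x^2 + 17x + 22) + (8x + 17). Hence a·b ≡ 8x + 17 (mod f). (F_23[x]/(f) is a field with 23^2 = 529 elements since f is irreducible of degree 2.)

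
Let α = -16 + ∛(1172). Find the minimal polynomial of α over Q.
m_α(x) = x^3 + 48x^2 + 768x + 2924

Set β = α + 16 = ∛(1172), so β^3 = 1172. Then (α + 16)^3 - 1172 = 0, i.e. α is a root of g(x) = (x + 16)^3 - 1172 = x^3 + 48x^2 + 768x + 2924. Since g(x) = h(x + 16) where h(x) = x^3 - 1172, and h is irreducible over Q (because 1172 is not a perfect cube, so h has no rational root, and a monic cubic with no rational root is irreducible), g is also irreducible (irreducibility is preserved under the substitution x → x + 16). Hence m_α(x) = x^3 + 48x^2 + 768x + 2924.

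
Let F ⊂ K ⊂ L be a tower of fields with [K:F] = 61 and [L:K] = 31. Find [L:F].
[L:F] = 1891

The tower law says that for any tower of field extensions F ⊂ K ⊂ L with finite degrees, [L:F] = [L:K] · [K:F]. Here this gives [L:F] = 31 · 61 = 1891.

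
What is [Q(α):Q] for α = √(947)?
[Q(α):Q] = 2

[Q(α):Q] equals the degree of the minimal polynomial of α. Here α^2 = 947 and x^2 - 947 is irreducible (d = 947 is squarefree, ≠ 1, hence not a square), so deg(m_α) = 2. Thus [Q(α):Q] = 2.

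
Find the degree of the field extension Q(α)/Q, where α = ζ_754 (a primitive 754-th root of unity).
[Q(α):Q] = 336

The minimal polynomial of ζ_754 over Q is the 754-th cyclotomic polynomial Φ_754(x), which is irreducible over Q and has degree φ(754) = 336. Hence [Q(α):Q] = φ(754) = 336.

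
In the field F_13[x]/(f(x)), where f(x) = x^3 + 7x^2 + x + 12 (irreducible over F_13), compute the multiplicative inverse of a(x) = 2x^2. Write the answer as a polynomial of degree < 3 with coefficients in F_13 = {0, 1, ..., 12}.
a(x)^(-1) ≡ 7x^2 + 4x + 4 (mod f(x))

Since f is irreducible over F_13, F_13[x]/(f) is a field and a(x) ≠ 0 has an inverse. Apply the extended Euclidean algorithm to f(x) and a(x) in F_13[x]: f(x) = (7x + 10)·a(x) + (x + 12);  a(x) = (2x + 2)·(x + 12) + (2). The last nonzero remainder is the constant 2 = gcd(f, a) in F_13. Back-substituting through the division chain expresses 2 = s(x)·a(x) + t(x)·f(x) with s(x) ≡ x^2 + 8x + 8 (mod f), so (x^2 + 8x + 8)·a(x) ≡ 2 (mod f). Multiplying by 2^(-1) ≡ 7 in F_13 gives a(x)^(-1) ≡ 7·(x^2 + 8x + 8) ≡ 7x^2 + 4x + 4 (mod f). Check: (2x^2)·(7x^2 + 4x + 4) = x^4 + 8x^3 + 8x^2 ≡ 1 (mod x^3 + 7x^2 + x + 12).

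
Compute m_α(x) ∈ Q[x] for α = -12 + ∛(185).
m_α(x) = x^3 + 36x^2 + 432x + 1543

Set β = α + 12 = ∛(185), so β^3 = 185. Then (α + 12)^3 - 185 = 0, i.e. α is a root of g(x) = (x + 12)^3 - 185 = x^3 + 36x^2 + 432x + 1543. Since g(x) = h(x + 12) where h(x) = x^3 - 185, and h is irreducible over Q (because 185 is not a perfect cube, so h has no rational root, and a monic cubic with no rational root is irreducible), g is also irreducible (irreducibility is preserved under the substitution x → x + 12). Hence m_α(x) = x^3 + 36x^2 + 432x + 1543.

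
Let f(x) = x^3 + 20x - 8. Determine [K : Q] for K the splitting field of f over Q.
[K : Q] = 6

By the rational root test, any rational root of the monic integer polynomial f(x) = x^3 + 20x - 8 must be an integer dividing the constant term -8, i.e. one of ±{1, 2, 4, 8}. Evaluating: f(1) = 13, f(-1) = -29, f(2) = 40, f(-2) = -56, f(4) = 136, f(-4) = -152, f(8) = 664, f(-8) = -680; none is 0, so f has no rational root and is therefore irreducible over Q (a cubic with no linear factor over a field is irreducible). For an irreducible cubic, the Galois group is A_3 or S_3 according as the discriminant disc(f) = -4a^3 - 27b^2 = -4·(20)^3 - 27·(-8)^2 = -33728 is or is not a square in Q. Here disc(f) = -33728 is not a perfect square in Q, so the Galois group of f over Q is not contained in A_3 and must be all of S_3. The splitting field has degree |S_3| = 6 over Q, so [K : Q] = 6.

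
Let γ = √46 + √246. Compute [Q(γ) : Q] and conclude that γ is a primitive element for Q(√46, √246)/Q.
[Q(γ) : Q] = 4 (equivalently, Q(γ) = Q(√46, √246))

Obviously Q(γ) ⊆ Q(√46, √246), and [Q(√46, √246):Q] = 4 (since 46, 246 are distinct squarefree integers > 1 with 11316 not a perfect square). To show equality we compute the minimal polynomial of γ. From γ = √46 + √246: γ^2 = 46 + 2√(11316) + 246 = 292 + 2√(11316), so γ^2 - 292 = 2√(11316); squaring, (γ^2 - 292)^2 = 4·11316, i.e. γ^4 - 584γ^2 + 85264 - 45264 = 0, i.e. γ^4 - 584γ^2 + 40000 = 0. So γ is a root of x^4 - 584x^2 + 40000. This polynomial is irreducible over Q: it has no rational root (each ±√46 ± √246 is irrational), and any factorization into two quadratics over Q would force √(11316) ∈ Q (pairing opposite roots) or √46, √246 ∈ Q (other pairings), all impossible. Hence [Q(γ):Q] = 4 = [Q(√46, √246):Q], so Q(γ) = Q(√46, √246).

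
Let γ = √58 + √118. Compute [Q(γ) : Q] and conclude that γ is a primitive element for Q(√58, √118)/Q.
[Q(γ) : Q] = 4 (equivalently, Q(γ) = Q(√58, √118))

Obviously Q(γ) ⊆ Q(√58, √118), and [Q(√58, √118):Q] = 4 (since 58, 118 are distinct squarefree integers > 1 with 6844 not a perfect square). To show equality we compute the minimal polynomial of γ. From γ = √58 + √118: γ^2 = 58 + 2√(6844) + 118 = 176 + 2√(6844), so γ^2 - 176 = 2√(6844); squaring, (γ^2 - 176)^2 = 4·6844, i.e. γ^4 - 352γ^2 + 30976 - 27376 = 0, i.e. γ^4 - 352γ^2 + 3600 = 0. So γ is a root of x^4 - 352x^2 + 3600. This polynomial is irreducible over Q: it has no rational root (each ±√58 ± √118 is irrational), and any factorization into two quadratics over Q would force √(6844) ∈ Q (pairing opposite roots) or √58, √118 ∈ Q (other pairings), all impossible. Hence [Q(γ):Q] = 4 = [Q(√58, √118):Q], so Q(γ) = Q(√58, √118).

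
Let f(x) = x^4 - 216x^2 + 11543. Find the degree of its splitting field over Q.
[K : Q] = 4

Solving the quadratic in x^2: x^2 = (216 ± √(216^2 - 4·11543))/2 = (216 ± √484)/2 = (216 ± 22)/2, giving x^2 = 119 or x^2 = 97. So f(x) = (x^2 - 119)(x^2 - 97) and the roots of f are ±√119, ±√97. Hence the splitting field is K = Q(√119, √97). Since 119 and 97 are distinct squarefree integers > 1, their product 11543 is not a perfect square, so √97 ∉ Q(√119). By the tower law [K:Q] = [Q(√119,√97):Q(√119)] · [Q(√119):Q] = 2 · 2 = 4.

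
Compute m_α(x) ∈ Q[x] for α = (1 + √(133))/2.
m_α(x) = x^2 - x - 33

From 2α - 1 = √(133), squaring gives (2α - 1)^2 = 133, i.e. 4α^2 - 4α + 1 = 133, so α^2 - α + (1 - 133)/4 = 0. Since 133 ≡ 1 (mod 4), (1 - 133)/4 = -33 ∈ Z. The polynomial x^2 - x - 33 has discriminant 1 - 4·(-33) = 133, which is not a perfect square in Q (d = 133 is squarefree and ≠ 1), so x^2 - x - 33 is irreducible over Q. It is the minimal polynomial of α.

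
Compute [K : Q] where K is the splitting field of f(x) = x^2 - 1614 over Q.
[K : Q] = 2

f(x) = x^2 - 1614 factors as (x - √1614)(x + √1614). The splitting field is K = Q(√1614). Since 1614 is squarefree and > 1, it is not a perfect square, so x^2 - 1614 is irreducible over Q and [Q(√1614) : Q] = 2. Hence [K : Q] = 2.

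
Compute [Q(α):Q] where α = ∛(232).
[Q(α):Q] = 3

The minimal polynomial of α is x^3 - 232, irreducible over Q since 232 is not a perfect cube (so x^3 - 232 has no rational root). Hence [Q(α):Q] = deg(m_α) = 3.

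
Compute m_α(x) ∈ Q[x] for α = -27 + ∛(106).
m_α(x) = x^3 + 81x^2 + 2187x + 19577

Set β = α + 27 = ∛(106), so β^3 = 106. Then (α + 27)^3 - 106 = 0, i.e. α is a root of g(x) = (x + 27)^3 - 106 = x^3 + 81x^2 + 2187x + 19577. Since g(x) = h(x + 27) where h(x) = x^3 - 106, and h is irreducible over Q (because 106 is not a perfect cube, so h has no rational root, and a monic cubic with no rational root is irreducible), g is also irreducible (irreducibility is preserved under the substitution x → x + 27). Hence m_α(x) = x^3 + 81x^2 + 2187x + 19577.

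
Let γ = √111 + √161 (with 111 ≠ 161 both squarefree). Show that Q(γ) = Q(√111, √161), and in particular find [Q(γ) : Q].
[Q(γ) : Q] = 4 (equivalently, Q(γ) = Q(√111, √161))

Obviously Q(γ) ⊆ Q(√111, √161), and [Q(√111, √161):Q] = 4 (since 111, 161 are distinct squarefree integers > 1 with 17871 not a perfect square). To show equality we compute the minimal polynomial of γ. From γ = √111 + √161: γ^2 = 111 + 2√(17871) + 161 = 272 + 2√(17871), so γ^2 - 272 = 2√(17871); squaring, (γ^2 - 272)^2 = 4·17871, i.e. γ^4 - 544γ^2 + 73984 - 71484 = 0, i.e. γ^4 - 544γ^2 + 2500 = 0. So γ is a root of x^4 - 544x^2 + 2500. This polynomial is irreducible over Q: it has no rational root (each ±√111 ± √161 is irrational), and any factorization into two quadratics over Q would force √(17871) ∈ Q (pairing opposite roots) or √111, √161 ∈ Q (other pairings), all impossible. Hence [Q(γ):Q] = 4 = [Q(√111, √161):Q], so Q(γ) = Q(√111, √161).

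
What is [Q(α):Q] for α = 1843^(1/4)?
[Q(α):Q] = 4

α is a root of x^4 - 1843. By Eisenstein's criterion at the prime p = 19 (which divides the constant term 1843 but p^2 = 361 does not, since 1843 is squarefree), x^4 - 1843 is irreducible over Q. Hence [Q(α):Q] = 4.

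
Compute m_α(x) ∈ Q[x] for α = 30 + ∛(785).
m_α(x) = x^3 - 90x^2 + 2700x - 27785

Set β = α - 30 = ∛(785), so β^3 = 785. Then (α - 30)^3 - 785 = 0, i.e. α is a root of g(x) = (x - 30)^3 - 785 = x^3 - 90x^2 + 2700x - 27785. Since g(x) = h(x - 30) where h(x) = x^3 - 785, and h is irreducible over Q (because 785 is not a perfect cube, so h has no rational root, and a monic cubic with no rational root is irreducible), g is also irreducible (irreducibility is preserved under the substitution x → x - 30). Hence m_α(x) = x^3 - 90x^2 + 2700x - 27785.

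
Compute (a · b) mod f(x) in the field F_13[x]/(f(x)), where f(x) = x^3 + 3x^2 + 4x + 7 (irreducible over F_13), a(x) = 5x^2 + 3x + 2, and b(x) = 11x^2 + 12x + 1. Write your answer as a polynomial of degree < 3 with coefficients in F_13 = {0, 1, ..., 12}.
a · b ≡ 7x^2 + 8x + 12 (mod f(x))

Multiply in F_13[x]: a(x)·b(x) = (5x^2 + 3x + 2)·(11x^2 + 12x + 1) = 3x^4 + 2x^3 + 11x^2 + x + 2. This has degree ≥ 3, so divide by f(x) over F_13: 3x^4 + 2x^3 + 11x^2 + x + 2 = (3x + 6)·(x^3 + 3x^2 + 4x + 7) + (7x^2 + 8x + 12). Hence a·b ≡ 7x^2 + 8x + 12 (mod f). (F_13[x]/(f) is a field with 13^3 = 2197 elements since f is irreducible of degree 3.)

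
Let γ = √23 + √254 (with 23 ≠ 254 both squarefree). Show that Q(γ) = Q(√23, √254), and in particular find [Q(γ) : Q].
[Q(γ) : Q] = 4 (equivalently, Q(γ) = Q(√23, √254))

Obviously Q(γ) ⊆ Q(√23, √254), and [Q(√23, √254):Q] = 4 (since 23, 254 are distinct squarefree integers > 1 with 5842 not a perfect square). To show equality we compute the minimal polynomial of γ. From γ = √23 + √254: γ^2 = 23 + 2√(5842) + 254 = 277 + 2√(5842), so γ^2 - 277 = 2√(5842); squaring, (γ^2 - 277)^2 = 4·5842, i.e. γ^4 - 554γ^2 + 76729 - 23368 = 0, i.e. γ^4 - 554γ^2 + 53361 = 0. So γ is a root of x^4 - 554x^2 + 53361. This polynomial is irreducible over Q: it has no rational root (each ±√23 ± √254 is irrational), and any factorization into two quadratics over Q would force √(5842) ∈ Q (pairing opposite roots) or √23, √254 ∈ Q (other pairings), all impossible. Hence [Q(γ):Q] = 4 = [Q(√23, √254):Q], so Q(γ) = Q(√23, √254).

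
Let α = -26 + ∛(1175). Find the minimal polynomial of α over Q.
m_α(x) = x^3 + 78x^2 + 2028x + 16401

Set β = α + 26 = ∛(1175), so β^3 = 1175. Then (α + 26)^3 - 1175 = 0, i.e. α is a root of g(x) = (x + 26)^3 - 1175 = x^3 + 78x^2 + 2028x + 16401. Since g(x) = h(x + 26) where h(x) = x^3 - 1175, and h is irreducible over Q (because 1175 is not a perfect cube, so h has no rational root, and a monic cubic with no rational root is irreducible), g is also irreducible (irreducibility is preserved under the substitution x → x + 26). Hence m_α(x) = x^3 + 78x^2 + 2028x + 16401.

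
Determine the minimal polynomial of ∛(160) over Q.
m_α(x) = x^3 - 160

α satisfies α^3 = 160, so x^3 - 160 annihilates α. By the rational root test, a rational root p/q (in lowest terms) of x^3 - 160 would satisfy p^3 = 160 q^3, forcing q = 1 and p^3 = 160; but 160 is not a perfect cube, contradiction. A monic cubic over Q with no rational root is irreducible (any nontrivial factorization would include a linear factor). Hence x^3 - 160 is the minimal polynomial of α, and in particular [Q(α):Q] = 3.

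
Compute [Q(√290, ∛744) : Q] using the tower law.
[Q(√290, ∛744) : Q] = 6

Let L = Q(√290, ∛744). Since Q(√290) ⊂ L and [Q(√290):Q] = 2, the tower law gives 2 | [L:Q]. Likewise Q(∛744) ⊂ L with [Q(∛744):Q] = 3 (because 744 is not a perfect cube), so 3 | [L:Q]. As gcd(2,3) = 1, [L:Q] is divisible by 6. Conversely L is generated over Q by √290 and ∛744, so [L:Q] ≤ 2·3 = 6. Therefore [Q(√290, ∛744) : Q] = 6.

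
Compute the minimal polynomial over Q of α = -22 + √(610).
m_α(x) = x^2 + 44x - 126

From α + 22 = √(610), squaring gives (α + 22)^2 = 610, i.e. α^2 + 44α + 484 = 610, so α^2 + 44α - 126 = 0. The discriminant of x^2 + 44x - 126 is (44)^2 - 4·(-126) = 1936 + 504 = 2440, and 4·(610) is not a perfect square in Q since 610 is squarefree and ≠ 1. Hence x^2 + 44x - 126 is irreducible over Q and is the minimal polynomial of α.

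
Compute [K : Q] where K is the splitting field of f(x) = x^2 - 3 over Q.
[K : Q] = 2

f(x) = x^2 - 3 factors as (x - √3)(x + √3). The splitting field is K = Q(√3). Since 3 is squarefree and > 1, it is not a perfect square, so x^2 - 3 is irreducible over Q and [Q(√3) : Q] = 2. Hence [K : Q] = 2.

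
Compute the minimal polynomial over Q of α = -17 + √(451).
m_α(x) = x^2 + 34x - 162

From α + 17 = √(451), squaring gives (α + 17)^2 = 451, i.e. α^2 + 34α + 289 = 451, so α^2 + 34α - 162 = 0. The discriminant of x^2 + 34x - 162 is (34)^2 - 4·(-162) = 1156 + 648 = 1804, and 4·(451) is not a perfect square in Q since 451 is squarefree and ≠ 1. Hence x^2 + 34x - 162 is irreducible over Q and is the minimal polynomial of α.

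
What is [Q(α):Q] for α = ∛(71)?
[Q(α):Q] = 3

The minimal polynomial of α is x^3 - 71, irreducible over Q since 71 is not a perfect cube (so x^3 - 71 has no rational root). Hence [Q(α):Q] = deg(m_α) = 3.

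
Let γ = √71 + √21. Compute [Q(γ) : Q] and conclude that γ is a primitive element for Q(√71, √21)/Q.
[Q(γ) : Q] = 4 (equivalently, Q(γ) = Q(√71, √21))

Obviously Q(γ) ⊆ Q(√71, √21), and [Q(√71, √21):Q] = 4 (since 71, 21 are distinct squarefree integers > 1 with 1491 not a perfect square). To show equality we compute the minimal polynomial of γ. From γ = √71 + √21: γ^2 = 71 + 2√(1491) + 21 = 92 + 2√(1491), so γ^2 - 92 = 2√(1491); squaring, (γ^2 - 92)^2 = 4·1491, i.e. γ^4 - 184γ^2 + 8464 - 5964 = 0, i.e. γ^4 - 184γ^2 + 2500 = 0. So γ is a root of x^4 - 184x^2 + 2500. This polynomial is irreducible over Q: it has no rational root (each ±√71 ± √21 is irrational), and any factorization into two quadratics over Q would force √(1491) ∈ Q (pairing opposite roots) or √71, √21 ∈ Q (other pairings), all impossible. Hence [Q(γ):Q] = 4 = [Q(√71, √21):Q], so Q(γ) = Q(√71, √21).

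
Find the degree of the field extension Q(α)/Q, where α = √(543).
[Q(α):Q] = 2

[Q(α):Q] equals the degree of the minimal polynomial of α. Here α^2 = 543 and x^2 - 543 is irreducible (d = 543 is squarefree, ≠ 1, hence not a square), so deg(m_α) = 2. Thus [Q(α):Q] = 2.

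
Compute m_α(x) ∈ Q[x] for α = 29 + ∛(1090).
m_α(x) = x^3 - 87x^2 + 2523x - 25479

Set β = α - 29 = ∛(1090), so β^3 = 1090. Then (α - 29)^3 - 1090 = 0, i.e. α is a root of g(x) = (x - 29)^3 - 1090 = x^3 - 87x^2 + 2523x - 25479. Since g(x) = h(x - 29) where h(x) = x^3 - 1090, and h is irreducible over Q (because 1090 is not a perfect cube, so h has no rational root, and a monic cubic with no rational root is irreducible), g is also irreducible (irreducibility is preserved under the substitution x → x - 29). Hence m_α(x) = x^3 - 87x^2 + 2523x - 25479.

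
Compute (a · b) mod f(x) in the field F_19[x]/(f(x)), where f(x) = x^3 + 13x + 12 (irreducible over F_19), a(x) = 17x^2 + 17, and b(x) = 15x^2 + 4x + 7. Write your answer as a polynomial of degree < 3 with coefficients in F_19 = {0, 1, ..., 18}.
a · b ≡ 4x^2 + 6 (mod f(x))

Multiply in F_19[x]: a(x)·b(x) = (17x^2 + 17)·(15x^2 + 4x + 7) = 8x^4 + 11x^3 + 13x^2 + 11x + 5. This has degree ≥ 3, so divide by f(x) over F_19: 8x^4 + 11x^3 + 13x^2 + 11x + 5 = (8x + 11)·(x^3 + 13x + 12) + (4x^2 + 6). Hence a·b ≡ 4x^2 + 6 (mod f). (F_19[x]/(f) is a field with 19^3 = 6859 elements since f is irreducible of degree 3.)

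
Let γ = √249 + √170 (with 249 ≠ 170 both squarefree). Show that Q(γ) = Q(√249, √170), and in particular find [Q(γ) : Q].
[Q(γ) : Q] = 4 (equivalently, Q(γ) = Q(√249, √170))

Obviously Q(γ) ⊆ Q(√249, √170), and [Q(√249, √170):Q] = 4 (since 249, 170 are distinct squarefree integers > 1 with 42330 not a perfect square). To show equality we compute the minimal polynomial of γ. From γ = √249 + √170: γ^2 = 249 + 2√(42330) + 170 = 419 + 2√(42330), so γ^2 - 419 = 2√(42330); squaring, (γ^2 - 419)^2 = 4·42330, i.e. γ^4 - 838γ^2 + 175561 - 169320 = 0, i.e. γ^4 - 838γ^2 + 6241 = 0. So γ is a root of x^4 - 838x^2 + 6241. This polynomial is irreducible over Q: it has no rational root (each ±√249 ± √170 is irrational), and any factorization into two quadratics over Q would force √(42330) ∈ Q (pairing opposite roots) or √249, √170 ∈ Q (other pairings), all impossible. Hence [Q(γ):Q] = 4 = [Q(√249, √170):Q], so Q(γ) = Q(√249, √170).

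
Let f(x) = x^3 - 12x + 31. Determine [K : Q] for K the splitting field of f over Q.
[K : Q] = 6

By the rational root test, any rational root of the monic integer polynomial f(x) = x^3 - 12x + 31 must be an integer dividing the constant term 31, i.e. one of ±{1, 31}. Evaluating: f(1) = 20, f(-1) = 42, f(31) = 29450, f(-31) = -29388; none is 0, so f has no rational root and is therefore irreducible over Q (a cubic with no linear factor over a field is irreducible). For an irreducible cubic, the Galois group is A_3 or S_3 according as the discriminant disc(f) = -4a^3 - 27b^2 = -4·(-12)^3 - 27·(31)^2 = -19035 is or is not a square in Q. Here disc(f) = -19035 is not a perfect square in Q, so the Galois group of f over Q is not contained in A_3 and must be all of S_3. The splitting field has degree |S_3| = 6 over Q, so [K : Q] = 6.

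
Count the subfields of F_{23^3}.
F_{23^3} has 2 subfields

The subfields of F_{p^n} are exactly the fields F_{p^d} for d | n (each is the fixed field of the unique index-d subgroup of Gal(F_{p^n}/F_p) ≅ Z/nZ). The divisors of n = 3 are {1, 3}, giving 2 subfields: F_{23^1}, F_{23^3}.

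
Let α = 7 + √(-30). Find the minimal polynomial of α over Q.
m_α(x) = x^2 - 14x + 79

From α - 7 = √(-30), squaring gives (α - 7)^2 = -30, i.e. α^2 - 14α + 49 = -30, so α^2 - 14α + 79 = 0. The discriminant of x^2 - 14x + 79 is (-14)^2 - 4·(79) = 196 - 316 = -120, and 4·(-30) is not a perfect square in Q since -30 is squarefree and ≠ 1. Hence x^2 - 14x + 79 is irreducible over Q and is the minimal polynomial of α.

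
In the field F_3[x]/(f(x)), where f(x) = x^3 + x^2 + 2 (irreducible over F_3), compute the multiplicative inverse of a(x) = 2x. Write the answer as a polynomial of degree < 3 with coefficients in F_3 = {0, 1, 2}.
a(x)^(-1) ≡ 2x^2 + 2x (mod f(x))

Since f is irreducible over F_3, F_3[x]/(f) is a field and a(x) ≠ 0 has an inverse. Apply the extended Euclidean algorithm to f(x) and a(x) in F_3[x]: f(x) = (2x^2 + 2x)·a(x) + (2). The last nonzero remainder is the constant 2 = gcd(f, a) in F_3. Back-substituting through the division chain expresses 2 = s(x)·a(x) + t(x)·f(x) with s(x) ≡ x^2 + x (mod f), so (x^2 + x)·a(x) ≡ 2 (mod f). Multiplying by 2^(-1) ≡ 2 in F_3 gives a(x)^(-1) ≡ 2·(x^2 + x) ≡ 2x^2 + 2x (mod f). Check: (2x)·(2x^2 + 2x) = x^3 + x^2 ≡ 1 (mod x^3 + x^2 + 2).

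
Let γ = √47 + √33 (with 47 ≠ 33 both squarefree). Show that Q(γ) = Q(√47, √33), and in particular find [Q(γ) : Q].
[Q(γ) : Q] = 4 (equivalently, Q(γ) = Q(√47, √33))

Obviously Q(γ) ⊆ Q(√47, √33), and [Q(√47, √33):Q] = 4 (since 47, 33 are distinct squarefree integers > 1 with 1551 not a perfect square). To show equality we compute the minimal polynomial of γ. From γ = √47 + √33: γ^2 = 47 + 2√(1551) + 33 = 80 + 2√(1551), so γ^2 - 80 = 2√(1551); squaring, (γ^2 - 80)^2 = 4·1551, i.e. γ^4 - 160γ^2 + 6400 - 6204 = 0, i.e. γ^4 - 160γ^2 + 196 = 0. So γ is a root of x^4 - 160x^2 + 196. This polynomial is irreducible over Q: it has no rational root (each ±√47 ± √33 is irrational), and any factorization into two quadratics over Q would force √(1551) ∈ Q (pairing opposite roots) or √47, √33 ∈ Q (other pairings), all impossible. Hence [Q(γ):Q] = 4 = [Q(√47, √33):Q], so Q(γ) = Q(√47, √33).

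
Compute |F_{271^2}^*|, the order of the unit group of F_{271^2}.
|F_{271^2}^*| = 73440

F_{271^2} has 271^2 = 73441 elements; its multiplicative group consists of all nonzero elements, so |F_{271^2}^*| = 73441 - 1 = 73440. (It is cyclic since any finite subgroup of the multiplicative group of a field is cyclic.)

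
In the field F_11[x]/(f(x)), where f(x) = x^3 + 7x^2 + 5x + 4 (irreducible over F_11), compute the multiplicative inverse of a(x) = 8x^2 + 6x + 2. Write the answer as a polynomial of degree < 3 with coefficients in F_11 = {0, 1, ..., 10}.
a(x)^(-1) ≡ 5x^2 + 5x + 4 (mod f(x))

Since f is irreducible over F_11, F_11[x]/(f) is a field and a(x) ≠ 0 has an inverse. Apply the extended Euclidean algorithm to f(x) and a(x) in F_11[x]: f(x) = (7x + 8)·a(x) + (9x + 10);  a(x) = (7x + 10)·(9x + 10) + (1). The last nonzero remainder is the constant 1 = gcd(f, a) in F_11. Back-substituting through the division chain expresses 1 = s(x)·a(x) + t(x)·f(x) with s(x) ≡ 5x^2 + 5x + 4 (mod f), so a(x)^(-1) ≡ s(x) = 5x^2 + 5x + 4 (mod f). Check: (8x^2 + 6x + 2)·(5x^2 + 5x + 4) = 7x^4 + 4x^3 + 6x^2 + x + 8 ≡ 1 (mod x^3 + 7x^2 + 5x + 4).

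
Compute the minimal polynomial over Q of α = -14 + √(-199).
m_α(x) = x^2 + 28x + 395

From α + 14 = √(-199), squaring gives (α + 14)^2 = -199, i.e. α^2 + 28α + 196 = -199, so α^2 + 28α + 395 = 0. The discriminant of x^2 + 28x + 395 is (28)^2 - 4·(395) = 784 - 1580 = -796, and 4·(-199) is not a perfect square in Q since -199 is squarefree and ≠ 1. Hence x^2 + 28x + 395 is irreducible over Q and is the minimal polynomial of α.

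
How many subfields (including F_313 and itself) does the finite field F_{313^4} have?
F_{313^4} has 3 subfields

The subfields of F_{p^n} are exactly the fields F_{p^d} for d | n (each is the fixed field of the unique index-d subgroup of Gal(F_{p^n}/F_p) ≅ Z/nZ). The divisors of n = 4 are {1, 2, 4}, giving 3 subfields: F_{313^1}, F_{313^2}, F_{313^4}.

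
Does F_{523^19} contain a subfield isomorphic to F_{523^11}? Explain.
No: F_{523^11} is not a subfield of F_{523^19}

F_{p^m} embeds in F_{p^n} iff m | n. Here 11 ∤ 19 (since 19 = 1·11 + 8 with remainder 8 ≠ 0), so F_{523^11} is not a subfield of F_{523^19}. Equivalently: if it were, the tower law would give 11 = [F_{523^11}:F_523] dividing [F_{523^19}:F_523] = 19, contradiction.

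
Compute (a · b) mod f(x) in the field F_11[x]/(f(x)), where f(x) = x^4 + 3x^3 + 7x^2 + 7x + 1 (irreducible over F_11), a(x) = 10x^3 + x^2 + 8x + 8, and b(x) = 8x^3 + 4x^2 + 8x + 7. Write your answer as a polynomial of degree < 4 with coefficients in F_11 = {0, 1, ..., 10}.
a · b ≡ 4x^3 + 10x^2 + 2 (mod f(x))

Multiply in F_11[x]: a(x)·b(x) = (10x^3 + x^2 + 8x + 8)·(8x^3 + 4x^2 + 8x + 7) = 3x^6 + 4x^5 + 5x^4 + 9x^3 + 4x^2 + 10x + 1. This has degree ≥ 4, so divide by f(x) over F_11: 3x^6 + 4x^5 + 5x^4 + 9x^3 + 4x^2 + 10x + 1 = (3x^2 + 6x + 10)·(x^4 + 3x^3 + 7x^2 + 7x + 1) + (4x^3 + 10x^2 + 2). Hence a·b ≡ 4x^3 + 10x^2 + 2 (mod f). (F_11[x]/(f) is a field with 11^4 = 14641 elements since f is irreducible of degree 4.)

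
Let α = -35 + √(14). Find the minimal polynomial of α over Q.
m_α(x) = x^2 + 70x + 1211

From α + 35 = √(14), squaring gives (α + 35)^2 = 14, i.e. α^2 + 70α + 1225 = 14, so α^2 + 70α + 1211 = 0. The discriminant of x^2 + 70x + 1211 is (70)^2 - 4·(1211) = 4900 - 4844 = 56, and 4·(14) is not a perfect square in Q since 14 is squarefree and ≠ 1. Hence x^2 + 70x + 1211 is irreducible over Q and is the minimal polynomial of α.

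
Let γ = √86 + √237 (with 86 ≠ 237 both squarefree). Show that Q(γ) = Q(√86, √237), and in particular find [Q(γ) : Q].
[Q(γ) : Q] = 4 (equivalently, Q(γ) = Q(√86, √237))

Obviously Q(γ) ⊆ Q(√86, √237), and [Q(√86, √237):Q] = 4 (since 86, 237 are distinct squarefree integers > 1 with 20382 not a perfect square). To show equality we compute the minimal polynomial of γ. From γ = √86 + √237: γ^2 = 86 + 2√(20382) + 237 = 323 + 2√(20382), so γ^2 - 323 = 2√(20382); squaring, (γ^2 - 323)^2 = 4·20382, i.e. γ^4 - 646γ^2 + 104329 - 81528 = 0, i.e. γ^4 - 646γ^2 + 22801 = 0. So γ is a root of x^4 - 646x^2 + 22801. This polynomial is irreducible over Q: it has no rational root (each ±√86 ± √237 is irrational), and any factorization into two quadratics over Q would force √(20382) ∈ Q (pairing opposite roots) or √86, √237 ∈ Q (other pairings), all impossible. Hence [Q(γ):Q] = 4 = [Q(√86, √237):Q], so Q(γ) = Q(√86, √237).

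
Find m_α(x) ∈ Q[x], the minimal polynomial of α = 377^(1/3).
m_α(x) = x^3 - 377

α satisfies α^3 = 377, so x^3 - 377 annihilates α. By the rational root test, a rational root p/q (in lowest terms) of x^3 - 377 would satisfy p^3 = 377 q^3, forcing q = 1 and p^3 = 377; but 377 is not a perfect cube, contradiction. A monic cubic over Q with no rational root is irreducible (any nontrivial factorization would include a linear factor). Hence x^3 - 377 is the minimal polynomial of α, and in particular [Q(α):Q] = 3.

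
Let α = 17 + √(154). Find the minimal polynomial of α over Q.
m_α(x) = x^2 - 34x + 135

From α - 17 = √(154), squaring gives (α - 17)^2 = 154, i.e. α^2 - 34α + 289 = 154, so α^2 - 34α + 135 = 0. The discriminant of x^2 - 34x + 135 is (-34)^2 - 4·(135) = 1156 - 540 = 616, and 4·(154) is not a perfect square in Q since 154 is squarefree and ≠ 1. Hence x^2 - 34x + 135 is irreducible over Q and is the minimal polynomial of α.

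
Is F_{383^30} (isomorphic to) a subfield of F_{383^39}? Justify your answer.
No: F_{383^30} is not a subfield of F_{383^39}

F_{p^m} embeds in F_{p^n} iff m | n. Here 30 ∤ 39 (since 39 = 1·30 + 9 with remainder 9 ≠ 0), so F_{383^30} is not a subfield of F_{383^39}. Equivalently: if it were, the tower law would give 30 = [F_{383^30}:F_383] dividing [F_{383^39}:F_383] = 39, contradiction.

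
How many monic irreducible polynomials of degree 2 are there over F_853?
There are 363378 monic irreducible polynomials of degree 2 over F_853

Each element of F_{853^2} that lies in no proper subfield is a root of exactly one monic irreducible of degree 2 over F_853, and each such polynomial has 2 distinct roots in F_{853^2}. By Möbius inversion the count is N_853(2) = (1/2) Σ_{d|2} μ(2/d) · 853^d = (1/2)(μ(2)·853^1 + μ(1)·853^2) = 726756/2 = 363378.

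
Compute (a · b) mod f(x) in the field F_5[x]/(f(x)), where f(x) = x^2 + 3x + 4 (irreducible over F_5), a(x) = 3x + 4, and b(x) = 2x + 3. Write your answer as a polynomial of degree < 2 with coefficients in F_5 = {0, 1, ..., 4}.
a · b ≡ 4x + 3 (mod f(x))

Multiply in F_5[x]: a(x)·b(x) = (3x + 4)·(2x + 3) = x^2 + 2x + 2. This has degree ≥ 2, so divide by f(x) over F_5: x^2 + 2x + 2 = (1)·(x^2 + 3x + 4) + (4x + 3). Hence a·b ≡ 4x + 3 (mod f). (F_5[x]/(f) is a field with 5^2 = 25 elements since f is irreducible of degree 2.)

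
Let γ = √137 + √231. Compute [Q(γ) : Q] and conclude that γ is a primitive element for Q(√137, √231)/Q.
[Q(γ) : Q] = 4 (equivalently, Q(γ) = Q(√137, √231))

Obviously Q(γ) ⊆ Q(√137, √231), and [Q(√137, √231):Q] = 4 (since 137, 231 are distinct squarefree integers > 1 with 31647 not a perfect square). To show equality we compute the minimal polynomial of γ. From γ = √137 + √231: γ^2 = 137 + 2√(31647) + 231 = 368 + 2√(31647), so γ^2 - 368 = 2√(31647); squaring, (γ^2 - 368)^2 = 4·31647, i.e. γ^4 - 736γ^2 + 135424 - 126588 = 0, i.e. γ^4 - 736γ^2 + 8836 = 0. So γ is a root of x^4 - 736x^2 + 8836. This polynomial is irreducible over Q: it has no rational root (each ±√137 ± √231 is irrational), and any factorization into two quadratics over Q would force √(31647) ∈ Q (pairing opposite roots) or √137, √231 ∈ Q (other pairings), all impossible. Hence [Q(γ):Q] = 4 = [Q(√137, √231):Q], so Q(γ) = Q(√137, √231).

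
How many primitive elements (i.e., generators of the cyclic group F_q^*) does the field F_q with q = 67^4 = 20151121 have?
There are φ(20151120) = 4587520 primitive elements

F_q^* is cyclic of order q - 1 = 20151120. A cyclic group of order m has exactly φ(m) generators. Here m = 20151120 = 2^4 · 3 · 5 · 11 · 17 · 449, so the number of primitive elements is φ(20151120) = 4587520.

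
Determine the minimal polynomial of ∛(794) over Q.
m_α(x) = x^3 - 794

α satisfies α^3 = 794, so x^3 - 794 annihilates α. By the rational root test, a rational root p/q (in lowest terms) of x^3 - 794 would satisfy p^3 = 794 q^3, forcing q = 1 and p^3 = 794; but 794 is not a perfect cube, contradiction. A monic cubic over Q with no rational root is irreducible (any nontrivial factorization would include a linear factor). Hence x^3 - 794 is the minimal polynomial of α, and in particular [Q(α):Q] = 3.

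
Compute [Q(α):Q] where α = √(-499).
[Q(α):Q] = 2

[Q(α):Q] equals the degree of the minimal polynomial of α. Here α^2 = -499 and x^2 + 499 is irreducible (d = -499 is squarefree, ≠ 1, hence not a square), so deg(m_α) = 2. Thus [Q(α):Q] = 2.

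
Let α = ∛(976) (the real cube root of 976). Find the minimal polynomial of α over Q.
m_α(x) = x^3 - 976

α satisfies α^3 = 976, so x^3 - 976 annihilates α. By the rational root test, a rational root p/q (in lowest terms) of x^3 - 976 would satisfy p^3 = 976 q^3, forcing q = 1 and p^3 = 976; but 976 is not a perfect cube, contradiction. A monic cubic over Q with no rational root is irreducible (any nontrivial factorization would include a linear factor). Hence x^3 - 976 is the minimal polynomial of α, and in particular [Q(α):Q] = 3.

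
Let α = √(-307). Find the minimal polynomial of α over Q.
m_α(x) = x^2 + 307

α satisfies α^2 + 307 = 0, so x^2 + 307 annihilates α. Since d = -307 is squarefree and ≠ 1, it is not a perfect square in Q, so x^2 + 307 has no rational root and is therefore irreducible over Q (a degree-2 polynomial over a field is irreducible iff it has no root). Hence m_α(x) = x^2 + 307.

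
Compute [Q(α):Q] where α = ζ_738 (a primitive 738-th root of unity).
[Q(α):Q] = 240

The minimal polynomial of ζ_738 over Q is the 738-th cyclotomic polynomial Φ_738(x), which is irreducible over Q and has degree φ(738) = 240. Hence [Q(α):Q] = φ(738) = 240.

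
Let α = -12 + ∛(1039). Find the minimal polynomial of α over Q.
m_α(x) = x^3 + 36x^2 + 432x + 689

Set β = α + 12 = ∛(1039), so β^3 = 1039. Then (α + 12)^3 - 1039 = 0, i.e. α is a root of g(x) = (x + 12)^3 - 1039 = x^3 + 36x^2 + 432x + 689. Since g(x) = h(x + 12) where h(x) = x^3 - 1039, and h is irreducible over Q (because 1039 is not a perfect cube, so h has no rational root, and a monic cubic with no rational root is irreducible), g is also irreducible (irreducibility is preserved under the substitution x → x + 12). Hence m_α(x) = x^3 + 36x^2 + 432x + 689.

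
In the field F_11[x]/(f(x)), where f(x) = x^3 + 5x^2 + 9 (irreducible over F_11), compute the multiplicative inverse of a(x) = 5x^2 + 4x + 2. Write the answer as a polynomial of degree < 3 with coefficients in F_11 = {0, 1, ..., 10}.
a(x)^(-1) ≡ 4x^2 + 10x + 7 (mod f(x))

Since f is irreducible over F_11, F_11[x]/(f) is a field and a(x) ≠ 0 has an inverse. Apply the extended Euclidean algorithm to f(x) and a(x) in F_11[x]: f(x) = (9x + 7)·a(x) + (9x + 6);  a(x) = (3x + 7)·(9x + 6) + (4). The last nonzero remainder is the constant 4 = gcd(f, a) in F_11. Back-substituting through the division chain expresses 4 = s(x)·a(x) + t(x)·f(x) with s(x) ≡ 5x^2 + 7x + 6 (mod f), so (5x^2 + 7x + 6)·a(x) ≡ 4 (mod f). Multiplying by 4^(-1) ≡ 3 in F_11 gives a(x)^(-1) ≡ 3·(5x^2 + 7x + 6) ≡ 4x^2 + 10x + 7 (mod f). Check: (5x^2 + 4x + 2)·(4x^2 + 10x + 7) = 9x^4 + 6x^2 + 4x + 3 ≡ 1 (mod x^3 + 5x^2 + 9).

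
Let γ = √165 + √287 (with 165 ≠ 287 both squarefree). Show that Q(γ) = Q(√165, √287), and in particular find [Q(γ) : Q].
[Q(γ) : Q] = 4 (equivalently, Q(γ) = Q(√165, √287))

Obviously Q(γ) ⊆ Q(√165, √287), and [Q(√165, √287):Q] = 4 (since 165, 287 are distinct squarefree integers > 1 with 47355 not a perfect square). To show equality we compute the minimal polynomial of γ. From γ = √165 + √287: γ^2 = 165 + 2√(47355) + 287 = 452 + 2√(47355), so γ^2 - 452 = 2√(47355); squaring, (γ^2 - 452)^2 = 4·47355, i.e. γ^4 - 904γ^2 + 204304 - 189420 = 0, i.e. γ^4 - 904γ^2 + 14884 = 0. So γ is a root of x^4 - 904x^2 + 14884. This polynomial is irreducible over Q: it has no rational root (each ±√165 ± √287 is irrational), and any factorization into two quadratics over Q would force √(47355) ∈ Q (pairing opposite roots) or √165, √287 ∈ Q (other pairings), all impossible. Hence [Q(γ):Q] = 4 = [Q(√165, √287):Q], so Q(γ) = Q(√165, √287).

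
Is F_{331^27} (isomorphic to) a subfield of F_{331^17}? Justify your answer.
No: F_{331^27} is not a subfield of F_{331^17}

F_{p^m} embeds in F_{p^n} iff m | n. Here 27 ∤ 17 (since 17 = 0·27 + 17 with remainder 17 ≠ 0), so F_{331^27} is not a subfield of F_{331^17}. Equivalently: if it were, the tower law would give 27 = [F_{331^27}:F_331] dividing [F_{331^17}:F_331] = 17, contradiction.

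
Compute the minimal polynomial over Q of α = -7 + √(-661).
m_α(x) = x^2 + 14x + 710

From α + 7 = √(-661), squaring gives (α + 7)^2 = -661, i.e. α^2 + 14α + 49 = -661, so α^2 + 14α + 710 = 0. The discriminant of x^2 + 14x + 710 is (14)^2 - 4·(710) = 196 - 2840 = -2644, and 4·(-661) is not a perfect square in Q since -661 is squarefree and ≠ 1. Hence x^2 + 14x + 710 is irreducible over Q and is the minimal polynomial of α.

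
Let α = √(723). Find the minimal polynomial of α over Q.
m_α(x) = x^2 - 723

α satisfies α^2 - 723 = 0, so x^2 - 723 annihilates α. Since d = 723 is squarefree and ≠ 1, it is not a perfect square in Q, so x^2 - 723 has no rational root and is therefore irreducible over Q (a degree-2 polynomial over a field is irreducible iff it has no root). Hence m_α(x) = x^2 - 723.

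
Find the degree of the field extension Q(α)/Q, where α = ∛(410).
[Q(α):Q] = 3

The minimal polynomial of α is x^3 - 410, irreducible over Q since 410 is not a perfect cube (so x^3 - 410 has no rational root). Hence [Q(α):Q] = deg(m_α) = 3.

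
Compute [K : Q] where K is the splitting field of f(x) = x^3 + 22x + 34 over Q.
[K : Q] = 6

By the rational root test, any rational root of the monic integer polynomial f(x) = x^3 + 22x + 34 must be an integer dividing the constant term 34, i.e. one of ±{1, 2, 17, 34}. Evaluating: f(1) = 57, f(-1) = 11, f(2) = 86, f(-2) = -18, f(17) = 5321, f(-17) = -5253, f(34) = 40086, f(-34) = -40018; none is 0, so f has no rational root and is therefore irreducible over Q (a cubic with no linear factor over a field is irreducible). For an irreducible cubic, the Galois group is A_3 or S_3 according as the discriminant disc(f) = -4a^3 - 27b^2 = -4·(22)^3 - 27·(34)^2 = -73804 is or is not a square in Q. Here disc(f) = -73804 is not a perfect square in Q, so the Galois group of f over Q is not contained in A_3 and must be all of S_3. The splitting field has degree |S_3| = 6 over Q, so [K : Q] = 6.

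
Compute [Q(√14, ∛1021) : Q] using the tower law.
[Q(√14, ∛1021) : Q] = 6

Let L = Q(√14, ∛1021). Since Q(√14) ⊂ L and [Q(√14):Q] = 2, the tower law gives 2 | [L:Q]. Likewise Q(∛1021) ⊂ L with [Q(∛1021):Q] = 3 (because 1021 is not a perfect cube), so 3 | [L:Q]. As gcd(2,3) = 1, [L:Q] is divisible by 6. Conversely L is generated over Q by √14 and ∛1021, so [L:Q] ≤ 2·3 = 6. Therefore [Q(√14, ∛1021) : Q] = 6.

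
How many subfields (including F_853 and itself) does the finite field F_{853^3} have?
F_{853^3} has 2 subfields

The subfields of F_{p^n} are exactly the fields F_{p^d} for d | n (each is the fixed field of the unique index-d subgroup of Gal(F_{p^n}/F_p) ≅ Z/nZ). The divisors of n = 3 are {1, 3}, giving 2 subfields: F_{853^1}, F_{853^3}.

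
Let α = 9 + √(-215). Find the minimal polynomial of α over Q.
m_α(x) = x^2 - 18x + 296

From α - 9 = √(-215), squaring gives (α - 9)^2 = -215, i.e. α^2 - 18α + 81 = -215, so α^2 - 18α + 296 = 0. The discriminant of x^2 - 18x + 296 is (-18)^2 - 4·(296) = 324 - 1184 = -860, and 4·(-215) is not a perfect square in Q since -215 is squarefree and ≠ 1. Hence x^2 - 18x + 296 is irreducible over Q and is the minimal polynomial of α.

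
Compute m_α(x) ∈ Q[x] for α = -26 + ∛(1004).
m_α(x) = x^3 + 78x^2 + 2028x + 16572

Set β = α + 26 = ∛(1004), so β^3 = 1004. Then (α + 26)^3 - 1004 = 0, i.e. α is a root of g(x) = (x + 26)^3 - 1004 = x^3 + 78x^2 + 2028x + 16572. Since g(x) = h(x + 26) where h(x) = x^3 - 1004, and h is irreducible over Q (because 1004 is not a perfect cube, so h has no rational root, and a monic cubic with no rational root is irreducible), g is also irreducible (irreducibility is preserved under the substitution x → x + 26). Hence m_α(x) = x^3 + 78x^2 + 2028x + 16572.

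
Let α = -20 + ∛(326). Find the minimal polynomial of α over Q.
m_α(x) = x^3 + 60x^2 + 1200x + 7674

Set β = α + 20 = ∛(326), so β^3 = 326. Then (α + 20)^3 - 326 = 0, i.e. α is a root of g(x) = (x + 20)^3 - 326 = x^3 + 60x^2 + 1200x + 7674. Since g(x) = h(x + 20) where h(x) = x^3 - 326, and h is irreducible over Q (because 326 is not a perfect cube, so h has no rational root, and a monic cubic with no rational root is irreducible), g is also irreducible (irreducibility is preserved under the substitution x → x + 20). Hence m_α(x) = x^3 + 60x^2 + 1200x + 7674.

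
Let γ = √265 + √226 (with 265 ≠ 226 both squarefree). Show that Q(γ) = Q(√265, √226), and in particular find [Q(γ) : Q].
[Q(γ) : Q] = 4 (equivalently, Q(γ) = Q(√265, √226))

Obviously Q(γ) ⊆ Q(√265, √226), and [Q(√265, √226):Q] = 4 (since 265, 226 are distinct squarefree integers > 1 with 59890 not a perfect square). To show equality we compute the minimal polynomial of γ. From γ = √265 + √226: γ^2 = 265 + 2√(59890) + 226 = 491 + 2√(59890), so γ^2 - 491 = 2√(59890); squaring, (γ^2 - 491)^2 = 4·59890, i.e. γ^4 - 982γ^2 + 241081 - 239560 = 0, i.e. γ^4 - 982γ^2 + 1521 = 0. So γ is a root of x^4 - 982x^2 + 1521. This polynomial is irreducible over Q: it has no rational root (each ±√265 ± √226 is irrational), and any factorization into two quadratics over Q would force √(59890) ∈ Q (pairing opposite roots) or √265, √226 ∈ Q (other pairings), all impossible. Hence [Q(γ):Q] = 4 = [Q(√265, √226):Q], so Q(γ) = Q(√265, √226).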